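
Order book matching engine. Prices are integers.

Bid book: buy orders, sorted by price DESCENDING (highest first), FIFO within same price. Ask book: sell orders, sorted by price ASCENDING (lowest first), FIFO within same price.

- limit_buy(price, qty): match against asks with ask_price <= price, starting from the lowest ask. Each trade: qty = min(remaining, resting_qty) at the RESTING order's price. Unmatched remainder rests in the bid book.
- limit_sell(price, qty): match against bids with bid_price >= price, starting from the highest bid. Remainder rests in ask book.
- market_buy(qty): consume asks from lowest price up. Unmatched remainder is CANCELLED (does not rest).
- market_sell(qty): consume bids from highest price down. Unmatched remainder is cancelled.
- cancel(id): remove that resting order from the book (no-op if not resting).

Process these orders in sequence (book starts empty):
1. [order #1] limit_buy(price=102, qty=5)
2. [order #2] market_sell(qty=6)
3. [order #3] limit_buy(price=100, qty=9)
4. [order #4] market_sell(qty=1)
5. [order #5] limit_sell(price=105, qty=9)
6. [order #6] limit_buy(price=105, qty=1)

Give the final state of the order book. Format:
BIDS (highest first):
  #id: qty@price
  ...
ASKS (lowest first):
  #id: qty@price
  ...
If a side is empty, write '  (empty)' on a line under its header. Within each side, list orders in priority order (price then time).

After op 1 [order #1] limit_buy(price=102, qty=5): fills=none; bids=[#1:5@102] asks=[-]
After op 2 [order #2] market_sell(qty=6): fills=#1x#2:5@102; bids=[-] asks=[-]
After op 3 [order #3] limit_buy(price=100, qty=9): fills=none; bids=[#3:9@100] asks=[-]
After op 4 [order #4] market_sell(qty=1): fills=#3x#4:1@100; bids=[#3:8@100] asks=[-]
After op 5 [order #5] limit_sell(price=105, qty=9): fills=none; bids=[#3:8@100] asks=[#5:9@105]
After op 6 [order #6] limit_buy(price=105, qty=1): fills=#6x#5:1@105; bids=[#3:8@100] asks=[#5:8@105]

Answer: BIDS (highest first):
  #3: 8@100
ASKS (lowest first):
  #5: 8@105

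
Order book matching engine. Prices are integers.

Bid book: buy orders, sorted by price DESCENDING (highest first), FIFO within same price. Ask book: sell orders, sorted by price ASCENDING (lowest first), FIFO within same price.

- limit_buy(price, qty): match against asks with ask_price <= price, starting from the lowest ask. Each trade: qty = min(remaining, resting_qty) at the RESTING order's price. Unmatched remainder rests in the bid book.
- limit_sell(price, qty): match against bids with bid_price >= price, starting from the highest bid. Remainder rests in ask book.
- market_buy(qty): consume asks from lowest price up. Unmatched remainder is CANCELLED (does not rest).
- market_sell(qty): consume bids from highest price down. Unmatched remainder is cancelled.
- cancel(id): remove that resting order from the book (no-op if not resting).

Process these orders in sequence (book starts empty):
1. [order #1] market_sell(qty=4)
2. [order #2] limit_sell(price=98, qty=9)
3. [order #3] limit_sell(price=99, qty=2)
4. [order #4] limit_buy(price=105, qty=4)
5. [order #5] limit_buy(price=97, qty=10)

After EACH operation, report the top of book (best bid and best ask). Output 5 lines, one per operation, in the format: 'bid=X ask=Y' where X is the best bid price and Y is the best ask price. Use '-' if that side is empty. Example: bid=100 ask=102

After op 1 [order #1] market_sell(qty=4): fills=none; bids=[-] asks=[-]
After op 2 [order #2] limit_sell(price=98, qty=9): fills=none; bids=[-] asks=[#2:9@98]
After op 3 [order #3] limit_sell(price=99, qty=2): fills=none; bids=[-] asks=[#2:9@98 #3:2@99]
After op 4 [order #4] limit_buy(price=105, qty=4): fills=#4x#2:4@98; bids=[-] asks=[#2:5@98 #3:2@99]
After op 5 [order #5] limit_buy(price=97, qty=10): fills=none; bids=[#5:10@97] asks=[#2:5@98 #3:2@99]

Answer: bid=- ask=-
bid=- ask=98
bid=- ask=98
bid=- ask=98
bid=97 ask=98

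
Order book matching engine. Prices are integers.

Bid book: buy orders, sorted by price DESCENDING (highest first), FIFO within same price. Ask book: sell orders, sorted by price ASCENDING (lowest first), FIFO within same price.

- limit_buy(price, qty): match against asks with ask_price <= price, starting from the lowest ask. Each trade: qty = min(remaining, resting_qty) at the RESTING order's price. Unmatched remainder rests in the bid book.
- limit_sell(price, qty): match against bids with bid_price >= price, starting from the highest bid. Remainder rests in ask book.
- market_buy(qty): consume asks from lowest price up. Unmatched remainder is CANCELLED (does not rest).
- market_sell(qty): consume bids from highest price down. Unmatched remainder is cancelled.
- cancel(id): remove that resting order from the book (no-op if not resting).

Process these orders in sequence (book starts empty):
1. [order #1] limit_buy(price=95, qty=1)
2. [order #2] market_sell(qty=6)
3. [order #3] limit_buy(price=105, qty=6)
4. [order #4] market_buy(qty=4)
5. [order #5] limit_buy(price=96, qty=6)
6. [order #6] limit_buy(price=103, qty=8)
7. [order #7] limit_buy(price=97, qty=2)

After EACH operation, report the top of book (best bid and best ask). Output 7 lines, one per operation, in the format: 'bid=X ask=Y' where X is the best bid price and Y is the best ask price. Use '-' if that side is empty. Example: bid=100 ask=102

After op 1 [order #1] limit_buy(price=95, qty=1): fills=none; bids=[#1:1@95] asks=[-]
After op 2 [order #2] market_sell(qty=6): fills=#1x#2:1@95; bids=[-] asks=[-]
After op 3 [order #3] limit_buy(price=105, qty=6): fills=none; bids=[#3:6@105] asks=[-]
After op 4 [order #4] market_buy(qty=4): fills=none; bids=[#3:6@105] asks=[-]
After op 5 [order #5] limit_buy(price=96, qty=6): fills=none; bids=[#3:6@105 #5:6@96] asks=[-]
After op 6 [order #6] limit_buy(price=103, qty=8): fills=none; bids=[#3:6@105 #6:8@103 #5:6@96] asks=[-]
After op 7 [order #7] limit_buy(price=97, qty=2): fills=none; bids=[#3:6@105 #6:8@103 #7:2@97 #5:6@96] asks=[-]

Answer: bid=95 ask=-
bid=- ask=-
bid=105 ask=-
bid=105 ask=-
bid=105 ask=-
bid=105 ask=-
bid=105 ask=-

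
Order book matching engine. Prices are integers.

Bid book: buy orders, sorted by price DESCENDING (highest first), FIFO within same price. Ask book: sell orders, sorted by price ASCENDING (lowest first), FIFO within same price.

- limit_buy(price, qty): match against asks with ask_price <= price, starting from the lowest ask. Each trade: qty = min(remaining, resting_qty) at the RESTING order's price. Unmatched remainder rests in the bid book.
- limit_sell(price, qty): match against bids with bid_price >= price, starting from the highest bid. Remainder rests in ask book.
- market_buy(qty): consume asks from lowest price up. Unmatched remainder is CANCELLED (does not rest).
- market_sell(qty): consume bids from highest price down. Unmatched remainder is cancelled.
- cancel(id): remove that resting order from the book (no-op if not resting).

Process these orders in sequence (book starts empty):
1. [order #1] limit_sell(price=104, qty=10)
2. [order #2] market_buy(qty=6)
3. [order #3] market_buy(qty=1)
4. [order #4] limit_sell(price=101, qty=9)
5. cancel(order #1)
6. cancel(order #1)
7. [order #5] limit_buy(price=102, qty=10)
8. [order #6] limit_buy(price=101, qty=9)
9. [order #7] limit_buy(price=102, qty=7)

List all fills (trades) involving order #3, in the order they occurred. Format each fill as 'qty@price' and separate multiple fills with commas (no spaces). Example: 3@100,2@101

Answer: 1@104

Derivation:
After op 1 [order #1] limit_sell(price=104, qty=10): fills=none; bids=[-] asks=[#1:10@104]
After op 2 [order #2] market_buy(qty=6): fills=#2x#1:6@104; bids=[-] asks=[#1:4@104]
After op 3 [order #3] market_buy(qty=1): fills=#3x#1:1@104; bids=[-] asks=[#1:3@104]
After op 4 [order #4] limit_sell(price=101, qty=9): fills=none; bids=[-] asks=[#4:9@101 #1:3@104]
After op 5 cancel(order #1): fills=none; bids=[-] asks=[#4:9@101]
After op 6 cancel(order #1): fills=none; bids=[-] asks=[#4:9@101]
After op 7 [order #5] limit_buy(price=102, qty=10): fills=#5x#4:9@101; bids=[#5:1@102] asks=[-]
After op 8 [order #6] limit_buy(price=101, qty=9): fills=none; bids=[#5:1@102 #6:9@101] asks=[-]
After op 9 [order #7] limit_buy(price=102, qty=7): fills=none; bids=[#5:1@102 #7:7@102 #6:9@101] asks=[-]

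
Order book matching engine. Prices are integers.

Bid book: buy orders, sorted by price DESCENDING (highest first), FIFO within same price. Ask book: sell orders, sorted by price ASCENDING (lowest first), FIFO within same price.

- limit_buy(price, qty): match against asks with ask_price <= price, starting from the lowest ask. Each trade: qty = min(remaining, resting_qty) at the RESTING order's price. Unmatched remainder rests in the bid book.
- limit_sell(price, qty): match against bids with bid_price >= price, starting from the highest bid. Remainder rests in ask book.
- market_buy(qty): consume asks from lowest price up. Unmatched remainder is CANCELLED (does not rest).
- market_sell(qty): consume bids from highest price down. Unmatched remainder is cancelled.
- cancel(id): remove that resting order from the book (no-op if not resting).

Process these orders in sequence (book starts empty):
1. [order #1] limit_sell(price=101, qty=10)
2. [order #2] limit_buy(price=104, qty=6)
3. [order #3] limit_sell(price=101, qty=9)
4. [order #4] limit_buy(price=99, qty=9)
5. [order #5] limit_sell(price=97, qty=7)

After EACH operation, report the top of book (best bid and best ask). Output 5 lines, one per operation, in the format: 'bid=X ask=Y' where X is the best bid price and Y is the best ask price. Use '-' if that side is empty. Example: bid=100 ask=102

Answer: bid=- ask=101
bid=- ask=101
bid=- ask=101
bid=99 ask=101
bid=99 ask=101

Derivation:
After op 1 [order #1] limit_sell(price=101, qty=10): fills=none; bids=[-] asks=[#1:10@101]
After op 2 [order #2] limit_buy(price=104, qty=6): fills=#2x#1:6@101; bids=[-] asks=[#1:4@101]
After op 3 [order #3] limit_sell(price=101, qty=9): fills=none; bids=[-] asks=[#1:4@101 #3:9@101]
After op 4 [order #4] limit_buy(price=99, qty=9): fills=none; bids=[#4:9@99] asks=[#1:4@101 #3:9@101]
After op 5 [order #5] limit_sell(price=97, qty=7): fills=#4x#5:7@99; bids=[#4:2@99] asks=[#1:4@101 #3:9@101]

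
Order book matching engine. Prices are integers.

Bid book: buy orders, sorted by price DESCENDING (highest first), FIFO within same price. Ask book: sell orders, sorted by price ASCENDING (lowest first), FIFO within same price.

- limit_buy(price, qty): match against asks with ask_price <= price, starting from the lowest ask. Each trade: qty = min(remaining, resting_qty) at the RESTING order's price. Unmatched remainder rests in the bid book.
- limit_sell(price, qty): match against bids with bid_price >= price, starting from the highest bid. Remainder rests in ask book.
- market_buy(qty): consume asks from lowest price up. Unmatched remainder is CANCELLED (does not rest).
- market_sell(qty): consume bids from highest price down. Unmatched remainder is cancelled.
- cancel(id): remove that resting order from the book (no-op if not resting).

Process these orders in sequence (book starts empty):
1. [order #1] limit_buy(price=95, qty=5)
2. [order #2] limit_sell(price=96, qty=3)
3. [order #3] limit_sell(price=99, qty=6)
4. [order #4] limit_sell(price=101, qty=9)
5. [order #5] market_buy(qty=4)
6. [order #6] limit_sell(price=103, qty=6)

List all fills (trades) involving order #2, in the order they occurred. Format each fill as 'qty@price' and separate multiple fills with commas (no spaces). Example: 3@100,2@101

After op 1 [order #1] limit_buy(price=95, qty=5): fills=none; bids=[#1:5@95] asks=[-]
After op 2 [order #2] limit_sell(price=96, qty=3): fills=none; bids=[#1:5@95] asks=[#2:3@96]
After op 3 [order #3] limit_sell(price=99, qty=6): fills=none; bids=[#1:5@95] asks=[#2:3@96 #3:6@99]
After op 4 [order #4] limit_sell(price=101, qty=9): fills=none; bids=[#1:5@95] asks=[#2:3@96 #3:6@99 #4:9@101]
After op 5 [order #5] market_buy(qty=4): fills=#5x#2:3@96 #5x#3:1@99; bids=[#1:5@95] asks=[#3:5@99 #4:9@101]
After op 6 [order #6] limit_sell(price=103, qty=6): fills=none; bids=[#1:5@95] asks=[#3:5@99 #4:9@101 #6:6@103]

Answer: 3@96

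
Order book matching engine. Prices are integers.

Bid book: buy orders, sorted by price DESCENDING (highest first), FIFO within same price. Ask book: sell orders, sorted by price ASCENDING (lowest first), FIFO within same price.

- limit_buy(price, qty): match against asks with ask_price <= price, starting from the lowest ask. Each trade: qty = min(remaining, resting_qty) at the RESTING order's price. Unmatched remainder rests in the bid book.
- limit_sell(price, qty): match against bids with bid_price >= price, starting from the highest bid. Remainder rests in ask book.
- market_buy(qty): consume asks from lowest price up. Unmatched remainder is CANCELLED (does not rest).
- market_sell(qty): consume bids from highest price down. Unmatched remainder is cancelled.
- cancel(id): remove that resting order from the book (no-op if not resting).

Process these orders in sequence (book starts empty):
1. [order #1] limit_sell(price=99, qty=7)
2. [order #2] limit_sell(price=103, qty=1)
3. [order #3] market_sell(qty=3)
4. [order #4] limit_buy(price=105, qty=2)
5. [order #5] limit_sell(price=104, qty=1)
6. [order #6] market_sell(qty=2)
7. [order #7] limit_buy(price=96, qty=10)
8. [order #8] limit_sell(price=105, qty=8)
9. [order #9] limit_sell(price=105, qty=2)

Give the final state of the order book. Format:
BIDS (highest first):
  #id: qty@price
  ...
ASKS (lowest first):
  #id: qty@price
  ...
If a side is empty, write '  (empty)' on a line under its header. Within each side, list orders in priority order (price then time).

Answer: BIDS (highest first):
  #7: 10@96
ASKS (lowest first):
  #1: 5@99
  #2: 1@103
  #5: 1@104
  #8: 8@105
  #9: 2@105

Derivation:
After op 1 [order #1] limit_sell(price=99, qty=7): fills=none; bids=[-] asks=[#1:7@99]
After op 2 [order #2] limit_sell(price=103, qty=1): fills=none; bids=[-] asks=[#1:7@99 #2:1@103]
After op 3 [order #3] market_sell(qty=3): fills=none; bids=[-] asks=[#1:7@99 #2:1@103]
After op 4 [order #4] limit_buy(price=105, qty=2): fills=#4x#1:2@99; bids=[-] asks=[#1:5@99 #2:1@103]
After op 5 [order #5] limit_sell(price=104, qty=1): fills=none; bids=[-] asks=[#1:5@99 #2:1@103 #5:1@104]
After op 6 [order #6] market_sell(qty=2): fills=none; bids=[-] asks=[#1:5@99 #2:1@103 #5:1@104]
After op 7 [order #7] limit_buy(price=96, qty=10): fills=none; bids=[#7:10@96] asks=[#1:5@99 #2:1@103 #5:1@104]
After op 8 [order #8] limit_sell(price=105, qty=8): fills=none; bids=[#7:10@96] asks=[#1:5@99 #2:1@103 #5:1@104 #8:8@105]
After op 9 [order #9] limit_sell(price=105, qty=2): fills=none; bids=[#7:10@96] asks=[#1:5@99 #2:1@103 #5:1@104 #8:8@105 #9:2@105]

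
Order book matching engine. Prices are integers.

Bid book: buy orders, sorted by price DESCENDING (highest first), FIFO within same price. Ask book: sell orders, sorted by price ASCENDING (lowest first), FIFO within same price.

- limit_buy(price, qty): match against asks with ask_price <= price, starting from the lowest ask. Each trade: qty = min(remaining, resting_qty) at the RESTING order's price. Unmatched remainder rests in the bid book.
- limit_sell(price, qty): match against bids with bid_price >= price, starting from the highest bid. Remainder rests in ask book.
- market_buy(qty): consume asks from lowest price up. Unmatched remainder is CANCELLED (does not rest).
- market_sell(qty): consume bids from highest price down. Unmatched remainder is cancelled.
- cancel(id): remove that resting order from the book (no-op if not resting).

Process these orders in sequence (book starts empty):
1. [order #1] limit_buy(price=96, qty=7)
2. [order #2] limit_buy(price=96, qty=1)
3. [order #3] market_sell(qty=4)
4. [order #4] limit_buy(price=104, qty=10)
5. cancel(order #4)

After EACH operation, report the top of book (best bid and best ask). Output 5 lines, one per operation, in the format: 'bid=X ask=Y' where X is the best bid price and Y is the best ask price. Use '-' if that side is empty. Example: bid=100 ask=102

After op 1 [order #1] limit_buy(price=96, qty=7): fills=none; bids=[#1:7@96] asks=[-]
After op 2 [order #2] limit_buy(price=96, qty=1): fills=none; bids=[#1:7@96 #2:1@96] asks=[-]
After op 3 [order #3] market_sell(qty=4): fills=#1x#3:4@96; bids=[#1:3@96 #2:1@96] asks=[-]
After op 4 [order #4] limit_buy(price=104, qty=10): fills=none; bids=[#4:10@104 #1:3@96 #2:1@96] asks=[-]
After op 5 cancel(order #4): fills=none; bids=[#1:3@96 #2:1@96] asks=[-]

Answer: bid=96 ask=-
bid=96 ask=-
bid=96 ask=-
bid=104 ask=-
bid=96 ask=-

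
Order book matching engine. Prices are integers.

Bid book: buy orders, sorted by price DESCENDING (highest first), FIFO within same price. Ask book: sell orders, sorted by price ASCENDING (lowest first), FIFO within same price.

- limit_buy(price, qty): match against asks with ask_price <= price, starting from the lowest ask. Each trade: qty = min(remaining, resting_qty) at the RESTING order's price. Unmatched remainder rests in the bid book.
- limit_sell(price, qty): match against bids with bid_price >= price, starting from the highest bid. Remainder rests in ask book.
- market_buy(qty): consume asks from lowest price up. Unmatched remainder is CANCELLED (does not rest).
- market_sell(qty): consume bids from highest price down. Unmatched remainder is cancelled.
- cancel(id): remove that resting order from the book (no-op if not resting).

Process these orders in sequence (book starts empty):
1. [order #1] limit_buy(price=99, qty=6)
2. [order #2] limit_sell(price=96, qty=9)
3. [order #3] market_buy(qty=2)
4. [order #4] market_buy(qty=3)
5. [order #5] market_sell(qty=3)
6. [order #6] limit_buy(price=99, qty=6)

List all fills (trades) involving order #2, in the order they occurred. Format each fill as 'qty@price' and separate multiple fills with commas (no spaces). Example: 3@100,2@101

After op 1 [order #1] limit_buy(price=99, qty=6): fills=none; bids=[#1:6@99] asks=[-]
After op 2 [order #2] limit_sell(price=96, qty=9): fills=#1x#2:6@99; bids=[-] asks=[#2:3@96]
After op 3 [order #3] market_buy(qty=2): fills=#3x#2:2@96; bids=[-] asks=[#2:1@96]
After op 4 [order #4] market_buy(qty=3): fills=#4x#2:1@96; bids=[-] asks=[-]
After op 5 [order #5] market_sell(qty=3): fills=none; bids=[-] asks=[-]
After op 6 [order #6] limit_buy(price=99, qty=6): fills=none; bids=[#6:6@99] asks=[-]

Answer: 6@99,2@96,1@96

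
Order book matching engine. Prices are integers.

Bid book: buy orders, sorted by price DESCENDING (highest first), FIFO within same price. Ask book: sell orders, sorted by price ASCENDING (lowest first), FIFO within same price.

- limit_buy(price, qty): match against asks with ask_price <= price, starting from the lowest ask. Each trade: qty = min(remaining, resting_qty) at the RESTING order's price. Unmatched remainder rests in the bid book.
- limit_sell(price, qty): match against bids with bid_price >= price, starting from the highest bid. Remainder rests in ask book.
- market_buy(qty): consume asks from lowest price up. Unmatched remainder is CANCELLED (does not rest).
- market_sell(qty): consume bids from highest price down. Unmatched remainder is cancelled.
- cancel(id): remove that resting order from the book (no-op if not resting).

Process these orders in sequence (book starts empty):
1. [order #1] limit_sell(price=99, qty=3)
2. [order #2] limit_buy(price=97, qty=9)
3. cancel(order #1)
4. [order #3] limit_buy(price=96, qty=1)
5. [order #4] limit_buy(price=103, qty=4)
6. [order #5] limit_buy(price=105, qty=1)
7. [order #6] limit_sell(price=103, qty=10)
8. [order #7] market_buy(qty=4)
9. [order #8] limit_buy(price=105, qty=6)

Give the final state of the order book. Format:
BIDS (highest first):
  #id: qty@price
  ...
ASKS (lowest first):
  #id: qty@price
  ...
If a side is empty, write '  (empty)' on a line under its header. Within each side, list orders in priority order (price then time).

After op 1 [order #1] limit_sell(price=99, qty=3): fills=none; bids=[-] asks=[#1:3@99]
After op 2 [order #2] limit_buy(price=97, qty=9): fills=none; bids=[#2:9@97] asks=[#1:3@99]
After op 3 cancel(order #1): fills=none; bids=[#2:9@97] asks=[-]
After op 4 [order #3] limit_buy(price=96, qty=1): fills=none; bids=[#2:9@97 #3:1@96] asks=[-]
After op 5 [order #4] limit_buy(price=103, qty=4): fills=none; bids=[#4:4@103 #2:9@97 #3:1@96] asks=[-]
After op 6 [order #5] limit_buy(price=105, qty=1): fills=none; bids=[#5:1@105 #4:4@103 #2:9@97 #3:1@96] asks=[-]
After op 7 [order #6] limit_sell(price=103, qty=10): fills=#5x#6:1@105 #4x#6:4@103; bids=[#2:9@97 #3:1@96] asks=[#6:5@103]
After op 8 [order #7] market_buy(qty=4): fills=#7x#6:4@103; bids=[#2:9@97 #3:1@96] asks=[#6:1@103]
After op 9 [order #8] limit_buy(price=105, qty=6): fills=#8x#6:1@103; bids=[#8:5@105 #2:9@97 #3:1@96] asks=[-]

Answer: BIDS (highest first):
  #8: 5@105
  #2: 9@97
  #3: 1@96
ASKS (lowest first):
  (empty)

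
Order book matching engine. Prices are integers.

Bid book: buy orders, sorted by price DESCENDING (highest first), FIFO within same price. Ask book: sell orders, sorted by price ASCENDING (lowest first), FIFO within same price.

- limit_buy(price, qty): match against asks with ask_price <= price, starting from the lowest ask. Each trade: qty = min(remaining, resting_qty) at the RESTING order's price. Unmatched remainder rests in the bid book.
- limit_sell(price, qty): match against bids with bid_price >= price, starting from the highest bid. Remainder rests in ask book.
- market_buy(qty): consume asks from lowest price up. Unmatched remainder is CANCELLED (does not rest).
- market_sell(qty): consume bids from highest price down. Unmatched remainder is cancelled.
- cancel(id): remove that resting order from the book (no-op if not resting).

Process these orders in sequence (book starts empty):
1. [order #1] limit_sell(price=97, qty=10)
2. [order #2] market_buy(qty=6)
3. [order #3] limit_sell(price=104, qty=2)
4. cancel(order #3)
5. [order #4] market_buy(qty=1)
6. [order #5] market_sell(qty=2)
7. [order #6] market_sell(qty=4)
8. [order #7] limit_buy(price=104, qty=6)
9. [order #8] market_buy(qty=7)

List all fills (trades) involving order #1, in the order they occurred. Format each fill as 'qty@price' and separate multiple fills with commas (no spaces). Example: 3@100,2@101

Answer: 6@97,1@97,3@97

Derivation:
After op 1 [order #1] limit_sell(price=97, qty=10): fills=none; bids=[-] asks=[#1:10@97]
After op 2 [order #2] market_buy(qty=6): fills=#2x#1:6@97; bids=[-] asks=[#1:4@97]
After op 3 [order #3] limit_sell(price=104, qty=2): fills=none; bids=[-] asks=[#1:4@97 #3:2@104]
After op 4 cancel(order #3): fills=none; bids=[-] asks=[#1:4@97]
After op 5 [order #4] market_buy(qty=1): fills=#4x#1:1@97; bids=[-] asks=[#1:3@97]
After op 6 [order #5] market_sell(qty=2): fills=none; bids=[-] asks=[#1:3@97]
After op 7 [order #6] market_sell(qty=4): fills=none; bids=[-] asks=[#1:3@97]
After op 8 [order #7] limit_buy(price=104, qty=6): fills=#7x#1:3@97; bids=[#7:3@104] asks=[-]
After op 9 [order #8] market_buy(qty=7): fills=none; bids=[#7:3@104] asks=[-]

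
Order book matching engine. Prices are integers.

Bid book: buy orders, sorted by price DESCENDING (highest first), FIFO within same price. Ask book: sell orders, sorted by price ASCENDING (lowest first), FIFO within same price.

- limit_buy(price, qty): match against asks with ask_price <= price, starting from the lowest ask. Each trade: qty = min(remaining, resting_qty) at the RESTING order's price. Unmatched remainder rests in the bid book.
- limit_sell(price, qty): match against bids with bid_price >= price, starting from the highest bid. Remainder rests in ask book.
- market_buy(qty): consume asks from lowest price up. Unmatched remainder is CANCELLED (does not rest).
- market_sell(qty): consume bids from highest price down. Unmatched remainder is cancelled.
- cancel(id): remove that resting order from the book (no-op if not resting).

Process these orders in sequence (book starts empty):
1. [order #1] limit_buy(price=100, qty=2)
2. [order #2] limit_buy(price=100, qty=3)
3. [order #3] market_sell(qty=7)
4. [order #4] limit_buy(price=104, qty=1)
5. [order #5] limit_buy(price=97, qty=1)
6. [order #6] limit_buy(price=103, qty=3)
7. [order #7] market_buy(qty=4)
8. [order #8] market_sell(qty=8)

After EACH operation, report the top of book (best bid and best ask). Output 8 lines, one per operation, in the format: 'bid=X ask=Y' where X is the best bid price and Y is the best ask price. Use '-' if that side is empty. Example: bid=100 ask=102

After op 1 [order #1] limit_buy(price=100, qty=2): fills=none; bids=[#1:2@100] asks=[-]
After op 2 [order #2] limit_buy(price=100, qty=3): fills=none; bids=[#1:2@100 #2:3@100] asks=[-]
After op 3 [order #3] market_sell(qty=7): fills=#1x#3:2@100 #2x#3:3@100; bids=[-] asks=[-]
After op 4 [order #4] limit_buy(price=104, qty=1): fills=none; bids=[#4:1@104] asks=[-]
After op 5 [order #5] limit_buy(price=97, qty=1): fills=none; bids=[#4:1@104 #5:1@97] asks=[-]
After op 6 [order #6] limit_buy(price=103, qty=3): fills=none; bids=[#4:1@104 #6:3@103 #5:1@97] asks=[-]
After op 7 [order #7] market_buy(qty=4): fills=none; bids=[#4:1@104 #6:3@103 #5:1@97] asks=[-]
After op 8 [order #8] market_sell(qty=8): fills=#4x#8:1@104 #6x#8:3@103 #5x#8:1@97; bids=[-] asks=[-]

Answer: bid=100 ask=-
bid=100 ask=-
bid=- ask=-
bid=104 ask=-
bid=104 ask=-
bid=104 ask=-
bid=104 ask=-
bid=- ask=-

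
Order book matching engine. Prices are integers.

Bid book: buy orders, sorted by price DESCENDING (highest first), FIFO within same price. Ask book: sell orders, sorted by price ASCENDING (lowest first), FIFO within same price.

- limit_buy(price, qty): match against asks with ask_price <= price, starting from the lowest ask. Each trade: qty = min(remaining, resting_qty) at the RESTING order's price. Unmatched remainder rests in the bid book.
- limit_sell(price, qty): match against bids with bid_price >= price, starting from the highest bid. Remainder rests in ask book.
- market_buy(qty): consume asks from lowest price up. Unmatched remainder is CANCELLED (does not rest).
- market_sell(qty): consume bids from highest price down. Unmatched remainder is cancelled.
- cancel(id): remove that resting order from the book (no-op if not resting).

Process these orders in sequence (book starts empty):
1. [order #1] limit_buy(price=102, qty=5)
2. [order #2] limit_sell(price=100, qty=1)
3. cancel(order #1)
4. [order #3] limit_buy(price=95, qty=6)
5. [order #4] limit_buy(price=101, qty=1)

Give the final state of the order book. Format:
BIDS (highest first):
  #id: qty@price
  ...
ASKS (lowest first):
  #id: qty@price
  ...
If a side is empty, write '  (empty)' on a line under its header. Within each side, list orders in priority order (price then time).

Answer: BIDS (highest first):
  #4: 1@101
  #3: 6@95
ASKS (lowest first):
  (empty)

Derivation:
After op 1 [order #1] limit_buy(price=102, qty=5): fills=none; bids=[#1:5@102] asks=[-]
After op 2 [order #2] limit_sell(price=100, qty=1): fills=#1x#2:1@102; bids=[#1:4@102] asks=[-]
After op 3 cancel(order #1): fills=none; bids=[-] asks=[-]
After op 4 [order #3] limit_buy(price=95, qty=6): fills=none; bids=[#3:6@95] asks=[-]
After op 5 [order #4] limit_buy(price=101, qty=1): fills=none; bids=[#4:1@101 #3:6@95] asks=[-]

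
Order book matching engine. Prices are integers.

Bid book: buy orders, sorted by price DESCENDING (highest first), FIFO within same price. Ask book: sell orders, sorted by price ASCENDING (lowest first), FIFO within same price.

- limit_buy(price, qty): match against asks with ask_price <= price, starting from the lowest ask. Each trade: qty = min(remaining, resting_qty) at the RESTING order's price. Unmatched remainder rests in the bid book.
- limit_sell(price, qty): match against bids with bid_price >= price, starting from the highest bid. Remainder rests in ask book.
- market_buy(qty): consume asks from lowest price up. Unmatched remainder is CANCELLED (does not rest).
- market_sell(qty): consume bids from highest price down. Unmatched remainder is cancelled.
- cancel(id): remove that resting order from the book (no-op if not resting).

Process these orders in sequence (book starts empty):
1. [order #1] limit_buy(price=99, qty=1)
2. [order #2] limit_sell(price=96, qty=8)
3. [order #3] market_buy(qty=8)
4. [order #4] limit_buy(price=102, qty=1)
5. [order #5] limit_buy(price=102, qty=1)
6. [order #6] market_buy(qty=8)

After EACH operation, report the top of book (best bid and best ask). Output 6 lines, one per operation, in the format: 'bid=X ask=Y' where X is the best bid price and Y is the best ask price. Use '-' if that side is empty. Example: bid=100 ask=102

Answer: bid=99 ask=-
bid=- ask=96
bid=- ask=-
bid=102 ask=-
bid=102 ask=-
bid=102 ask=-

Derivation:
After op 1 [order #1] limit_buy(price=99, qty=1): fills=none; bids=[#1:1@99] asks=[-]
After op 2 [order #2] limit_sell(price=96, qty=8): fills=#1x#2:1@99; bids=[-] asks=[#2:7@96]
After op 3 [order #3] market_buy(qty=8): fills=#3x#2:7@96; bids=[-] asks=[-]
After op 4 [order #4] limit_buy(price=102, qty=1): fills=none; bids=[#4:1@102] asks=[-]
After op 5 [order #5] limit_buy(price=102, qty=1): fills=none; bids=[#4:1@102 #5:1@102] asks=[-]
After op 6 [order #6] market_buy(qty=8): fills=none; bids=[#4:1@102 #5:1@102] asks=[-]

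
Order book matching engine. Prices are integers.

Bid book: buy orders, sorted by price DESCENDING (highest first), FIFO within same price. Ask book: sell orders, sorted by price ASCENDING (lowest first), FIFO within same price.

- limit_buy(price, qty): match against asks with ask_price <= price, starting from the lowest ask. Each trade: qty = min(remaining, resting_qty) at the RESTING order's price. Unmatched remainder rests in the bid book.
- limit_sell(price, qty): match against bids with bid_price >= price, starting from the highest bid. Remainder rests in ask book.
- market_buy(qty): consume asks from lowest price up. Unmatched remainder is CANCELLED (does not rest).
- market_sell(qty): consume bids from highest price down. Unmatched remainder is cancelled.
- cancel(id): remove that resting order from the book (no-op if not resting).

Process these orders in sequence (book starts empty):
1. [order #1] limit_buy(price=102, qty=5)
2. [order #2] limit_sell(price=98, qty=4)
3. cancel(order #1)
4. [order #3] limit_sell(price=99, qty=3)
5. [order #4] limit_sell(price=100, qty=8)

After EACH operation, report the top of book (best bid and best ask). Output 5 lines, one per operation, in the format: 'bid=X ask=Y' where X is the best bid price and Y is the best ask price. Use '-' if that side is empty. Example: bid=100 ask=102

After op 1 [order #1] limit_buy(price=102, qty=5): fills=none; bids=[#1:5@102] asks=[-]
After op 2 [order #2] limit_sell(price=98, qty=4): fills=#1x#2:4@102; bids=[#1:1@102] asks=[-]
After op 3 cancel(order #1): fills=none; bids=[-] asks=[-]
After op 4 [order #3] limit_sell(price=99, qty=3): fills=none; bids=[-] asks=[#3:3@99]
After op 5 [order #4] limit_sell(price=100, qty=8): fills=none; bids=[-] asks=[#3:3@99 #4:8@100]

Answer: bid=102 ask=-
bid=102 ask=-
bid=- ask=-
bid=- ask=99
bid=- ask=99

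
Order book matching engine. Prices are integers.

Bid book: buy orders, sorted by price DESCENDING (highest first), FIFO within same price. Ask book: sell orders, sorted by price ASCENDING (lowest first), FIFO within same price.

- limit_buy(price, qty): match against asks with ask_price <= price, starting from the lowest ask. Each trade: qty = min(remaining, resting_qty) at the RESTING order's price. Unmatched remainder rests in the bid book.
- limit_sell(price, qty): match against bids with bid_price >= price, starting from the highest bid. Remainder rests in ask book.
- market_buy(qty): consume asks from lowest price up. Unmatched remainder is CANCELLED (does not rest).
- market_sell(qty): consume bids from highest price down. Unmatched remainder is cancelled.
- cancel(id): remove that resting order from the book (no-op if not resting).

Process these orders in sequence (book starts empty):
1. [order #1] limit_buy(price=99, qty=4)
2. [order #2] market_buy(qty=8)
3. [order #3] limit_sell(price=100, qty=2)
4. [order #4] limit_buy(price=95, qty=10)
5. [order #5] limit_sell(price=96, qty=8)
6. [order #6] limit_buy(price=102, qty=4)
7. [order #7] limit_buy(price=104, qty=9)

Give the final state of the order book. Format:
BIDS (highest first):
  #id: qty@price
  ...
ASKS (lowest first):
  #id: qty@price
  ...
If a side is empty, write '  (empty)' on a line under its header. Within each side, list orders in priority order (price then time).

Answer: BIDS (highest first):
  #7: 7@104
  #4: 10@95
ASKS (lowest first):
  (empty)

Derivation:
After op 1 [order #1] limit_buy(price=99, qty=4): fills=none; bids=[#1:4@99] asks=[-]
After op 2 [order #2] market_buy(qty=8): fills=none; bids=[#1:4@99] asks=[-]
After op 3 [order #3] limit_sell(price=100, qty=2): fills=none; bids=[#1:4@99] asks=[#3:2@100]
After op 4 [order #4] limit_buy(price=95, qty=10): fills=none; bids=[#1:4@99 #4:10@95] asks=[#3:2@100]
After op 5 [order #5] limit_sell(price=96, qty=8): fills=#1x#5:4@99; bids=[#4:10@95] asks=[#5:4@96 #3:2@100]
After op 6 [order #6] limit_buy(price=102, qty=4): fills=#6x#5:4@96; bids=[#4:10@95] asks=[#3:2@100]
After op 7 [order #7] limit_buy(price=104, qty=9): fills=#7x#3:2@100; bids=[#7:7@104 #4:10@95] asks=[-]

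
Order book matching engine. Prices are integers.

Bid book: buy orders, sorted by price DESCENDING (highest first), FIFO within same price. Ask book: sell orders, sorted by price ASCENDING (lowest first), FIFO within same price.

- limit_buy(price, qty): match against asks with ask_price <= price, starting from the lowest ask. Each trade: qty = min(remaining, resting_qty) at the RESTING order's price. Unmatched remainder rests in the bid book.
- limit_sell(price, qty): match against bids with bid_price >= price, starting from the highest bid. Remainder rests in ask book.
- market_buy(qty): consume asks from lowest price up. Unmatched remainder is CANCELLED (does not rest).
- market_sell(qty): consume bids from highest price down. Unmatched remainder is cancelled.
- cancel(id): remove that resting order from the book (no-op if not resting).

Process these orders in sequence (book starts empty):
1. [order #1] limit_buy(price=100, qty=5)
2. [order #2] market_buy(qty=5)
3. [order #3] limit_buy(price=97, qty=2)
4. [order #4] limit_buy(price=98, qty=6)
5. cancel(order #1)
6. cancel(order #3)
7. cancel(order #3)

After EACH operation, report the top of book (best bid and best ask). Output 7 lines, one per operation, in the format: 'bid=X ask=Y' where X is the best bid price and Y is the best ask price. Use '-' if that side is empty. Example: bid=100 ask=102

After op 1 [order #1] limit_buy(price=100, qty=5): fills=none; bids=[#1:5@100] asks=[-]
After op 2 [order #2] market_buy(qty=5): fills=none; bids=[#1:5@100] asks=[-]
After op 3 [order #3] limit_buy(price=97, qty=2): fills=none; bids=[#1:5@100 #3:2@97] asks=[-]
After op 4 [order #4] limit_buy(price=98, qty=6): fills=none; bids=[#1:5@100 #4:6@98 #3:2@97] asks=[-]
After op 5 cancel(order #1): fills=none; bids=[#4:6@98 #3:2@97] asks=[-]
After op 6 cancel(order #3): fills=none; bids=[#4:6@98] asks=[-]
After op 7 cancel(order #3): fills=none; bids=[#4:6@98] asks=[-]

Answer: bid=100 ask=-
bid=100 ask=-
bid=100 ask=-
bid=100 ask=-
bid=98 ask=-
bid=98 ask=-
bid=98 ask=-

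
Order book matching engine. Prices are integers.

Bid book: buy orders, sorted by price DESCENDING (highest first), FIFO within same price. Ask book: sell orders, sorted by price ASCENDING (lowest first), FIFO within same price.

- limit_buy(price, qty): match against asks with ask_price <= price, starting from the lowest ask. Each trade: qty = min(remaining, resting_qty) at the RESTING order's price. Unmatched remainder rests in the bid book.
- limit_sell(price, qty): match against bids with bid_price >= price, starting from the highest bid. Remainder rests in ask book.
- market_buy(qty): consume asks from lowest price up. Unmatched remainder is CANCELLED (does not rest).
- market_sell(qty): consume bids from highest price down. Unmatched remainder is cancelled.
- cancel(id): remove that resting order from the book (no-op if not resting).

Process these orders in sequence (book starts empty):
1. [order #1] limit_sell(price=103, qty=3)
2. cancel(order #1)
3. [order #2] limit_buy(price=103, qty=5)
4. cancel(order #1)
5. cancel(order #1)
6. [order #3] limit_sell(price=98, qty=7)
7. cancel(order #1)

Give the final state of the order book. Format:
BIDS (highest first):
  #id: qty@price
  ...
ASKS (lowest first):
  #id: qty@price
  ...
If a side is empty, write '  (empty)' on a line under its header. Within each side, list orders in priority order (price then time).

After op 1 [order #1] limit_sell(price=103, qty=3): fills=none; bids=[-] asks=[#1:3@103]
After op 2 cancel(order #1): fills=none; bids=[-] asks=[-]
After op 3 [order #2] limit_buy(price=103, qty=5): fills=none; bids=[#2:5@103] asks=[-]
After op 4 cancel(order #1): fills=none; bids=[#2:5@103] asks=[-]
After op 5 cancel(order #1): fills=none; bids=[#2:5@103] asks=[-]
After op 6 [order #3] limit_sell(price=98, qty=7): fills=#2x#3:5@103; bids=[-] asks=[#3:2@98]
After op 7 cancel(order #1): fills=none; bids=[-] asks=[#3:2@98]

Answer: BIDS (highest first):
  (empty)
ASKS (lowest first):
  #3: 2@98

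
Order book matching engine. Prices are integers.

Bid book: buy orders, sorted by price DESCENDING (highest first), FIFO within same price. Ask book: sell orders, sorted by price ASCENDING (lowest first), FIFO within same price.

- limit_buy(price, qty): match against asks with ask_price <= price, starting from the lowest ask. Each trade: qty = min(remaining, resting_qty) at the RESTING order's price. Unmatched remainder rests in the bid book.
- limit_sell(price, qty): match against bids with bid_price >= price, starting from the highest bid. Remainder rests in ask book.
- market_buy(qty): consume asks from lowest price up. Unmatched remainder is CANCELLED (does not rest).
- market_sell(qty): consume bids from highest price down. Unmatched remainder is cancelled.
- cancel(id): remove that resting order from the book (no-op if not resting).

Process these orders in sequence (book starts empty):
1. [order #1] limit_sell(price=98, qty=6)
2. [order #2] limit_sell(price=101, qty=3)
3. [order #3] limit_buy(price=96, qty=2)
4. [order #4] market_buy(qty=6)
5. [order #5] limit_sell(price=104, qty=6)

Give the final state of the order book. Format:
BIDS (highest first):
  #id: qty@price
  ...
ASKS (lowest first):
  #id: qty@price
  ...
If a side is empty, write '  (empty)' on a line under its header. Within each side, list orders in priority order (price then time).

After op 1 [order #1] limit_sell(price=98, qty=6): fills=none; bids=[-] asks=[#1:6@98]
After op 2 [order #2] limit_sell(price=101, qty=3): fills=none; bids=[-] asks=[#1:6@98 #2:3@101]
After op 3 [order #3] limit_buy(price=96, qty=2): fills=none; bids=[#3:2@96] asks=[#1:6@98 #2:3@101]
After op 4 [order #4] market_buy(qty=6): fills=#4x#1:6@98; bids=[#3:2@96] asks=[#2:3@101]
After op 5 [order #5] limit_sell(price=104, qty=6): fills=none; bids=[#3:2@96] asks=[#2:3@101 #5:6@104]

Answer: BIDS (highest first):
  #3: 2@96
ASKS (lowest first):
  #2: 3@101
  #5: 6@104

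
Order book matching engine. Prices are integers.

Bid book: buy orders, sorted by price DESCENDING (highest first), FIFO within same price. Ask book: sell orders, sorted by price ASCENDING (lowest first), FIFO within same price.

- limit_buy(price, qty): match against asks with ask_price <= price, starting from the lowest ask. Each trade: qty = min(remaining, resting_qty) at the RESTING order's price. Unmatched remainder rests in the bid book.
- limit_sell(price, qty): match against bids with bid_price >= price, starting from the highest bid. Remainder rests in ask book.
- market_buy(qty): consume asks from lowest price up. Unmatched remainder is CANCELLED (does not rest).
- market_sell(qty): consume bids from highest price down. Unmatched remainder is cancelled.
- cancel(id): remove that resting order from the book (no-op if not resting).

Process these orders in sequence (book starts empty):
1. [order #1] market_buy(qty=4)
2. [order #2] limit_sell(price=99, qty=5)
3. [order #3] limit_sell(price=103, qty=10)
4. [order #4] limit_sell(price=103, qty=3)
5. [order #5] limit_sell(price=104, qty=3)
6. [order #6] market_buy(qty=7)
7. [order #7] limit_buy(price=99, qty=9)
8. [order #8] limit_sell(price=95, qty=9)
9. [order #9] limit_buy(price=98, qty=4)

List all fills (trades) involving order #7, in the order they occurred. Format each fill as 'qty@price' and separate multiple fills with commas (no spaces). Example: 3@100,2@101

Answer: 9@99

Derivation:
After op 1 [order #1] market_buy(qty=4): fills=none; bids=[-] asks=[-]
After op 2 [order #2] limit_sell(price=99, qty=5): fills=none; bids=[-] asks=[#2:5@99]
After op 3 [order #3] limit_sell(price=103, qty=10): fills=none; bids=[-] asks=[#2:5@99 #3:10@103]
After op 4 [order #4] limit_sell(price=103, qty=3): fills=none; bids=[-] asks=[#2:5@99 #3:10@103 #4:3@103]
After op 5 [order #5] limit_sell(price=104, qty=3): fills=none; bids=[-] asks=[#2:5@99 #3:10@103 #4:3@103 #5:3@104]
After op 6 [order #6] market_buy(qty=7): fills=#6x#2:5@99 #6x#3:2@103; bids=[-] asks=[#3:8@103 #4:3@103 #5:3@104]
After op 7 [order #7] limit_buy(price=99, qty=9): fills=none; bids=[#7:9@99] asks=[#3:8@103 #4:3@103 #5:3@104]
After op 8 [order #8] limit_sell(price=95, qty=9): fills=#7x#8:9@99; bids=[-] asks=[#3:8@103 #4:3@103 #5:3@104]
After op 9 [order #9] limit_buy(price=98, qty=4): fills=none; bids=[#9:4@98] asks=[#3:8@103 #4:3@103 #5:3@104]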